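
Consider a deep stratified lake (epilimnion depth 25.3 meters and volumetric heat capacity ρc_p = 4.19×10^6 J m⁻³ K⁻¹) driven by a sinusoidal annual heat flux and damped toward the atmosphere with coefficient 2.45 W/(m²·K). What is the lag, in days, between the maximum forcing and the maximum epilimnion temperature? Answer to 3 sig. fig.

Areal heat capacity C = ρc_p × D = 4.19×10^6 × 25.3 = 1.06×10^8 J m⁻² K⁻¹.
ω = 2π / 3.15×10^7 s = 1.99×10^-7 s⁻¹.
Phase lag φ = arctan(Cω/λ) = arctan(21.1/2.45) = 1.46 rad.
Time lag = φ / ω = 1.46 / 1.99×10^-7 = 7.30×10^6 s = 84.5 days.

84.5 days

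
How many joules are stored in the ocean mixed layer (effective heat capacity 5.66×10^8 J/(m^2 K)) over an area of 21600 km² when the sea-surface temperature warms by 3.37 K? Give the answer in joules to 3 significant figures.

4.12×10^19 J

Areal heat capacity C = 5.66×10^8 J/(m^2 K) (given).
Heat per unit area: q = C ΔT = 5.66×10^8 × 3.37 = 1.91×10^9 J/m².
Total heat: Q = q × A = 1.91×10^9 × (21600 × 10⁶ m²) = 4.12×10^19 J.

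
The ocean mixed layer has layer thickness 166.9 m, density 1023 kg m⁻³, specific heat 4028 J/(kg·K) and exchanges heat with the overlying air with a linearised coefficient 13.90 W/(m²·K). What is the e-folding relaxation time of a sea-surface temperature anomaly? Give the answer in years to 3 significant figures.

Areal heat capacity C = ρ c_p D = 1023 × 4028 × 166.9 = 6.88×10^8 J/(m²·K).
Relaxation time τ = C / λ = 6.88×10^8 / 13.90 = 4.95×10^7 s.
In years: 4.95×10^7 s / (3.156×10^7 s/year) = 1.57 years.

1.57 years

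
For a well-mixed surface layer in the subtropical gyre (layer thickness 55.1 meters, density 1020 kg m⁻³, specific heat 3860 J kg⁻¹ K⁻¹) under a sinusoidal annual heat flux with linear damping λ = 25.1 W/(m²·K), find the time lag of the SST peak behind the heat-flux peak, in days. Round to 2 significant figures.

61 days

Areal heat capacity C = ρ c_p D = 1020 × 3860 × 55.1 = 2.17×10^8 J m⁻² K⁻¹.
ω = 2π / 3.15×10^7 s = 1.99×10^-7 s⁻¹.
Phase lag φ = arctan(Cω/λ) = arctan(43.2/25.1) = 1.04 rad.
Time lag = φ / ω = 1.04 / 1.99×10^-7 = 5.24×10^6 s = 60.7 days.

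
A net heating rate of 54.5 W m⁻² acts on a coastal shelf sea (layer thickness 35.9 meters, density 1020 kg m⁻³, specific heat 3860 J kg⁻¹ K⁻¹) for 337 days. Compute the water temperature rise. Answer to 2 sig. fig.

11 K

Areal heat capacity C = ρ c_p D = 1020 × 3860 × 35.9 = 1.41×10^8 J/(m²·K).
Net heat input Q = F Δt = 54.5 × (337 days × 86400 s/day) = 1.59×10^9 J/m².
ΔT = Q / C = 1.59×10^9 / 1.41×10^8 = 11.2 K.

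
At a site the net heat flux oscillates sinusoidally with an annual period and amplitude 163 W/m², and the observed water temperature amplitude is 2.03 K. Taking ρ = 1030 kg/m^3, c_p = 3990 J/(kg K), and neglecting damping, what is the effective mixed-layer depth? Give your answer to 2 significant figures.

ω = 2π / 3.15×10^7 s = 1.99×10^-7 s⁻¹.
Required C = F₀ / (A ω) = 163 / (2.03 × 1.99×10^-7) = 4.03×10^8 J/(m²·K).
D = C / (ρ c_p) = 4.03×10^8 / (1030 × 3990) = 98.1 m.

98 m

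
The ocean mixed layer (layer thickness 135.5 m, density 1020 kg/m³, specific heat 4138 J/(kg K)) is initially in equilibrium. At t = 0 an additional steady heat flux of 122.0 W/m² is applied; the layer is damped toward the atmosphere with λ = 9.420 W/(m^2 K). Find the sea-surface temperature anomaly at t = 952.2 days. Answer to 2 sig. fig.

Areal heat capacity C = ρ c_p D = 1020 × 4138 × 135.5 = 5.72×10^8 J/(m^2 K).
τ = C / λ = 5.72×10^8 / 9.420 = 6.07×10^7 s.
Equilibrium anomaly ΔT_eq = F / λ = 122.0 / 9.420 = 13.0 K.
t = 952.2 days = 8.23×10^7 s, so t/τ = 1.36.
ΔT(t) = ΔT_eq (1 − e^(−t/τ)) = 13.0 × (1 − e^−1.36) = 9.61 K.

9.6 K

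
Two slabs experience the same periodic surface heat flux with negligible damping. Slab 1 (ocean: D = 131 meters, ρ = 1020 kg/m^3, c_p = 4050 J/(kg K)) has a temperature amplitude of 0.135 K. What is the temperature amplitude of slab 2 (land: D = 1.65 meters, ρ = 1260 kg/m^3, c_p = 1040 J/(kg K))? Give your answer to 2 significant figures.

34 K

C_ocean = 5.41×10^8 J/(m²·K); C_land = 2.16×10^6 J/(m²·K).
A ∝ 1/C ⇒ A_land = A_ocean × C_ocean/C_land = 0.135 × 250 = 33.8 K.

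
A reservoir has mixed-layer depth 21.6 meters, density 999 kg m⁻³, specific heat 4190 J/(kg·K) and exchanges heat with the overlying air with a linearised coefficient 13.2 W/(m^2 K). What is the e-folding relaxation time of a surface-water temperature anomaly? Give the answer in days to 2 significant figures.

79 days

Areal heat capacity C = ρ c_p D = 999 × 4190 × 21.6 = 9.04×10^7 J m⁻² K⁻¹.
Relaxation time τ = C / λ = 9.04×10^7 / 13.2 = 6.85×10^6 s.
In days: 6.85×10^6 s / (86400 s/day) = 79.3 days.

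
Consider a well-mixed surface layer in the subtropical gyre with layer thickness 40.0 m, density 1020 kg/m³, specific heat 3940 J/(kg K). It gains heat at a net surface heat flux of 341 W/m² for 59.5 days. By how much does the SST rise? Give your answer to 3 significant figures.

Areal heat capacity C = ρ c_p D = 1020 × 3940 × 40.0 = 1.61×10^8 J/(m^2 K).
Net heat input Q = F Δt = 341 × (59.5 days × 86400 s/day) = 1.75×10^9 J/m².
ΔT = Q / C = 1.75×10^9 / 1.61×10^8 = 10.9 K.

10.9 K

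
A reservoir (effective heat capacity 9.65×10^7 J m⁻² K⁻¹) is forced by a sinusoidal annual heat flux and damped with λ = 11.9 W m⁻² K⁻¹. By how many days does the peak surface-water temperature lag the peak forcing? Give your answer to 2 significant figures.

59 days

Areal heat capacity C = 9.65×10^7 J m⁻² K⁻¹ (given).
ω = 2π / 3.15×10^7 s = 1.99×10^-7 s⁻¹.
Phase lag φ = arctan(Cω/λ) = arctan(19.2/11.9) = 1.02 rad.
Time lag = φ / ω = 1.02 / 1.99×10^-7 = 5.10×10^6 s = 59.1 days.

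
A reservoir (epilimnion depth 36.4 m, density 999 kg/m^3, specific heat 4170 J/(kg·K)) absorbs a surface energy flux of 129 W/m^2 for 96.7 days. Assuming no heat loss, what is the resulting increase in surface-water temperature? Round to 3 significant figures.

Areal heat capacity C = ρ c_p D = 999 × 4170 × 36.4 = 1.52×10^8 J m⁻² K⁻¹.
Net heat input Q = F Δt = 129 × (96.7 days × 86400 s/day) = 1.08×10^9 J/m².
ΔT = Q / C = 1.08×10^9 / 1.52×10^8 = 7.11 K.

7.11 K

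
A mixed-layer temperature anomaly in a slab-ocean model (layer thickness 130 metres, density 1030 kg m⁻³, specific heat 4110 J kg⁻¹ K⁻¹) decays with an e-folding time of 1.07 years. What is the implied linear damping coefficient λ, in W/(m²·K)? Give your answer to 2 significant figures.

Areal heat capacity C = ρ c_p D = 1030 × 4110 × 130 = 5.50×10^8 J/(m^2 K).
τ = 1.07 years = 3.38×10^7 s.
λ = C / τ = 5.50×10^8 / 3.38×10^7 = 16.3 W/(m²·K).

16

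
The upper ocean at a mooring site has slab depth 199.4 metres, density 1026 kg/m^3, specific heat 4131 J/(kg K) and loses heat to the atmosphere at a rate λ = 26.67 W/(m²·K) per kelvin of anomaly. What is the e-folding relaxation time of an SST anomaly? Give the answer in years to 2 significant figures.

1.0 years

Areal heat capacity C = ρ c_p D = 1026 × 4131 × 199.4 = 8.45×10^8 J m⁻² K⁻¹.
Relaxation time τ = C / λ = 8.45×10^8 / 26.67 = 3.17×10^7 s.
In years: 3.17×10^7 s / (3.156×10^7 s/year) = 1.00 years.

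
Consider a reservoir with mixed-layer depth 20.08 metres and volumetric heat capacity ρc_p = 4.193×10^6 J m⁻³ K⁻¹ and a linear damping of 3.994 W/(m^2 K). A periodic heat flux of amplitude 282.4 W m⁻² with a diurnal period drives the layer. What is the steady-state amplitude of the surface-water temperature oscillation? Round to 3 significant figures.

0.0461 K

Areal heat capacity C = ρc_p × D = 4.193×10^6 × 20.08 = 8.42×10^7 J m⁻² K⁻¹.
Angular frequency ω = 2π / T = 2π / 86400 s = 7.27×10^-5 s⁻¹.
√((Cω)² + λ²) = √((6120)² + 3.994²) = 6120 W/(m²·K).
Amplitude A = F₀ / √((Cω)²+λ²) = 282.4 / 6120 = 0.0461 K.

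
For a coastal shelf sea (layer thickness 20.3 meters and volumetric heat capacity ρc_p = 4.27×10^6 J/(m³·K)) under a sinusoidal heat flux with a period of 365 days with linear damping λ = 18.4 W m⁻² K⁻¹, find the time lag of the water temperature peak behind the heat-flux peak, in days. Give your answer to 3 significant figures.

43.8 days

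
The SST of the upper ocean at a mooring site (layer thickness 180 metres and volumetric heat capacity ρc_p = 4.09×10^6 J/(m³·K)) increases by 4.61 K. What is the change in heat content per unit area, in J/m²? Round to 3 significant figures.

Areal heat capacity C = ρc_p × D = 4.09×10^6 × 180 = 7.36×10^8 J m⁻² K⁻¹.
ΔQ = C ΔT = 7.36×10^8 × 4.61 = 3.39×10^9 J/m².

3.39×10^9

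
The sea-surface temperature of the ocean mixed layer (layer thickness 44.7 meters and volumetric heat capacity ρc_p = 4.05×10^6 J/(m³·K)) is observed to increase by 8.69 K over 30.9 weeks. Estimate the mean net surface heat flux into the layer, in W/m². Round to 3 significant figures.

Areal heat capacity C = ρc_p × D = 4.05×10^6 × 44.7 = 1.81×10^8 J/(m²·K).
Required heat per unit area: Q = C ΔT = 1.81×10^8 × 8.69 = 1.57×10^9 J/m².
Flux F = Q / Δt = 1.57×10^9 / 1.87×10^7 s = 84.2 W/m².

84.2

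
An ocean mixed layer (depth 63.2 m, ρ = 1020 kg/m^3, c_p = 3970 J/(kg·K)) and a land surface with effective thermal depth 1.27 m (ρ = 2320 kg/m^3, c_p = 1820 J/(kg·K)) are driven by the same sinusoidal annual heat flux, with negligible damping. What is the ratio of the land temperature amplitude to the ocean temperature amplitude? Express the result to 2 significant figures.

C_ocean = 1020 × 3970 × 63.2 = 2.56×10^8 J/(m²·K).
C_land = 2320 × 1820 × 1.27 = 5.36×10^6 J/(m²·K).
Undamped amplitude ∝ 1/C, so A_land/A_ocean = C_ocean/C_land = 47.7.

48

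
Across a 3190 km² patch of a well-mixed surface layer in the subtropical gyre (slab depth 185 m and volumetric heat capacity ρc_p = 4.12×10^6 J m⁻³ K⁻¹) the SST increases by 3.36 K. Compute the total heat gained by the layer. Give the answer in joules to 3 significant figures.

Areal heat capacity C = ρc_p × D = 4.12×10^6 × 185 = 7.62×10^8 J/(m²·K).
Heat per unit area: q = C ΔT = 7.62×10^8 × 3.36 = 2.56×10^9 J/m².
Total heat: Q = q × A = 2.56×10^9 × (3190 × 10⁶ m²) = 8.17×10^18 J.

8.17×10^18 J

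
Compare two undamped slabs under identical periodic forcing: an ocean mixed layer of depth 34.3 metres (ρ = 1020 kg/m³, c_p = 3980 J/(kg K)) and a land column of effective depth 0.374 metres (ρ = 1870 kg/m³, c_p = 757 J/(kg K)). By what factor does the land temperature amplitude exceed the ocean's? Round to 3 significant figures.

263

C_ocean = 1020 × 3980 × 34.3 = 1.39×10^8 J/(m²·K).
C_land = 1870 × 757 × 0.374 = 5.29×10^5 J/(m²·K).
Undamped amplitude ∝ 1/C, so A_land/A_ocean = C_ocean/C_land = 263.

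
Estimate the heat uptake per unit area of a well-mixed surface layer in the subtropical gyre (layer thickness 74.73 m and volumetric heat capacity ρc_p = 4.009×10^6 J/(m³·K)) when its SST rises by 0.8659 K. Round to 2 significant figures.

Areal heat capacity C = ρc_p × D = 4.009×10^6 × 74.73 = 3.00×10^8 J m⁻² K⁻¹.
ΔQ = C ΔT = 3.00×10^8 × 0.8659 = 2.59×10^8 J/m².

2.6×10^8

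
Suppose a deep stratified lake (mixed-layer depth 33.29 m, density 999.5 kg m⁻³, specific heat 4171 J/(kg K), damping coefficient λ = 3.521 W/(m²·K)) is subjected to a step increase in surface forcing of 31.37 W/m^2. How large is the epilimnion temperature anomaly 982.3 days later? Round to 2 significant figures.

7.9 K

Areal heat capacity C = ρ c_p D = 999.5 × 4171 × 33.29 = 1.39×10^8 J/(m²·K).
τ = C / λ = 1.39×10^8 / 3.521 = 3.94×10^7 s.
Equilibrium anomaly ΔT_eq = F / λ = 31.37 / 3.521 = 8.91 K.
t = 982.3 days = 8.49×10^7 s, so t/τ = 2.15.
ΔT(t) = ΔT_eq (1 − e^(−t/τ)) = 8.91 × (1 − e^−2.15) = 7.87 K.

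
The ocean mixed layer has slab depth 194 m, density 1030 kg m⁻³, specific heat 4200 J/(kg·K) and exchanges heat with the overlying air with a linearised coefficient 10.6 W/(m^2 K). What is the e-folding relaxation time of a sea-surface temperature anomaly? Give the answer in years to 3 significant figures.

2.51 years

Areal heat capacity C = ρ c_p D = 1030 × 4200 × 194 = 8.39×10^8 J m⁻² K⁻¹.
Relaxation time τ = C / λ = 8.39×10^8 / 10.6 = 7.92×10^7 s.
In years: 7.92×10^7 s / (3.156×10^7 s/year) = 2.51 years.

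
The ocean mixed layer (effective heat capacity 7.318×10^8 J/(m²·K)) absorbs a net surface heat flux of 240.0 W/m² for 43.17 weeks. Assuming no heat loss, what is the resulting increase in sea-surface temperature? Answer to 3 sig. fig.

8.56 K

Areal heat capacity C = 7.318×10^8 J/(m²·K) (given).
Net heat input Q = F Δt = 240.0 × (43.17 weeks × 6.048×10^5 s/week) = 6.27×10^9 J/m².
ΔT = Q / C = 6.27×10^9 / 7.32×10^8 = 8.56 K.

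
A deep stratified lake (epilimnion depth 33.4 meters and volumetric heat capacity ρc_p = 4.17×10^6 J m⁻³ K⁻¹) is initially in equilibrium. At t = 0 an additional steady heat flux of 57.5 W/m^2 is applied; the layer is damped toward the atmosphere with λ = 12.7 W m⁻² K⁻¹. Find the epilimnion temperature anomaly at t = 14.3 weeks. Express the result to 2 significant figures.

Areal heat capacity C = ρc_p × D = 4.17×10^6 × 33.4 = 1.39×10^8 J/(m^2 K).
τ = C / λ = 1.39×10^8 / 12.7 = 1.10×10^7 s.
Equilibrium anomaly ΔT_eq = F / λ = 57.5 / 12.7 = 4.53 K.
t = 14.3 weeks = 8.65×10^6 s, so t/τ = 0.789.
ΔT(t) = ΔT_eq (1 − e^(−t/τ)) = 4.53 × (1 − e^−0.789) = 2.47 K.

2.5 K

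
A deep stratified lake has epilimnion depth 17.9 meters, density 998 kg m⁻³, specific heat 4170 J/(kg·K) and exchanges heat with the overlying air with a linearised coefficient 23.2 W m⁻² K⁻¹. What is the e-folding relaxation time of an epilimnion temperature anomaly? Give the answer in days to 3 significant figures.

37.2 days

Areal heat capacity C = ρ c_p D = 998 × 4170 × 17.9 = 7.45×10^7 J m⁻² K⁻¹.
Relaxation time τ = C / λ = 7.45×10^7 / 23.2 = 3.21×10^6 s.
In days: 3.21×10^6 s / (86400 s/day) = 37.2 days.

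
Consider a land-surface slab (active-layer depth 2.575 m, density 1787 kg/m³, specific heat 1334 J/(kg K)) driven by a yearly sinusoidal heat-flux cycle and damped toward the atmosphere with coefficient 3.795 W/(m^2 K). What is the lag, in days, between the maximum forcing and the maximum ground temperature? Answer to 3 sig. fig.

18.1 days

Areal heat capacity C = ρ c_p D = 1787 × 1334 × 2.575 = 6.14×10^6 J/(m^2 K).
ω = 2π / 3.15×10^7 s = 1.99×10^-7 s⁻¹.
Phase lag φ = arctan(Cω/λ) = arctan(1.22/3.795) = 0.312 rad.
Time lag = φ / ω = 0.312 / 1.99×10^-7 = 1.56×10^6 s = 18.1 days.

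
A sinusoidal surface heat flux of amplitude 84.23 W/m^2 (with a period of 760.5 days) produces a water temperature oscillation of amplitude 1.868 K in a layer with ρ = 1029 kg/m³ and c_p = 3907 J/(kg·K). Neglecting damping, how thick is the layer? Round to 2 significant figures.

ω = 2π / 6.57×10^7 s = 9.56×10^-8 s⁻¹.
Required C = F₀ / (A ω) = 84.23 / (1.868 × 9.56×10^-8) = 4.72×10^8 J/(m²·K).
D = C / (ρ c_p) = 4.72×10^8 / (1029 × 3907) = 117 m.

120 m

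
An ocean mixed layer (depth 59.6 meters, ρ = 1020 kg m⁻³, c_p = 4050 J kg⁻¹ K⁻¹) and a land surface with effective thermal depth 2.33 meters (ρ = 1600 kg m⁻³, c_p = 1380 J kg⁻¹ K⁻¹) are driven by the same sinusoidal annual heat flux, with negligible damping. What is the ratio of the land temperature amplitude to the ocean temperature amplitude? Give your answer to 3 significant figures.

C_ocean = 1020 × 4050 × 59.6 = 2.46×10^8 J/(m²·K).
C_land = 1600 × 1380 × 2.33 = 5.14×10^6 J/(m²·K).
Undamped amplitude ∝ 1/C, so A_land/A_ocean = C_ocean/C_land = 47.9.

47.9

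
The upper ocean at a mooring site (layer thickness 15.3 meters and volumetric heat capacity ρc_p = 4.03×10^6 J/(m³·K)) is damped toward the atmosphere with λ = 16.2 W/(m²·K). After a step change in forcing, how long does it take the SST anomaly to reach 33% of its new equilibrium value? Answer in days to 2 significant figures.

18 days

Areal heat capacity C = ρc_p × D = 4.03×10^6 × 15.3 = 6.17×10^7 J/(m²·K).
τ = C / λ = 6.17×10^7 / 16.2 = 3.81×10^6 s.
Fraction reached: 1 − e^(−t/τ) = 0.33 ⇒ t = −τ ln(1 − 0.33) = τ × 0.400.
t = 1.52×10^6 s = 17.6 days.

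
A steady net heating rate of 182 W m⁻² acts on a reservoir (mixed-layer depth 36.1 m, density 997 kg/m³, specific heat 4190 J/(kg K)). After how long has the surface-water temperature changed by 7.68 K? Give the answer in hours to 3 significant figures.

Areal heat capacity C = ρ c_p D = 997 × 4190 × 36.1 = 1.51×10^8 J/(m^2 K).
Time required: Δt = C ΔT / F = 1.51×10^8 × 7.68 / 182 = 6.36×10^6 s.
In hours: 6.36×10^6 s / (3600 s/hour) = 1770 hours.

1770 hours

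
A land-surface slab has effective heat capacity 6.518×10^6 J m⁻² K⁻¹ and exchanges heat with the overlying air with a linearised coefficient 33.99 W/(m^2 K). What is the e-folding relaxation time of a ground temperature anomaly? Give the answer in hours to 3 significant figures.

Areal heat capacity C = 6.518×10^6 J m⁻² K⁻¹ (given).
Relaxation time τ = C / λ = 6.52×10^6 / 33.99 = 1.92×10^5 s.
In hours: 1.92×10^5 s / (3600 s/hour) = 53.3 hours.

53.3 hours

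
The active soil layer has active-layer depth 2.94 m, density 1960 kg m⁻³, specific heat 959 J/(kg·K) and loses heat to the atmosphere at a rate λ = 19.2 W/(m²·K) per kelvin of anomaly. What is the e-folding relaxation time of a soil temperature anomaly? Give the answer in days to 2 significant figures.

Areal heat capacity C = ρ c_p D = 1960 × 959 × 2.94 = 5.53×10^6 J m⁻² K⁻¹.
Relaxation time τ = C / λ = 5.53×10^6 / 19.2 = 2.88×10^5 s.
In days: 2.88×10^5 s / (86400 s/day) = 3.33 days.

3.3 days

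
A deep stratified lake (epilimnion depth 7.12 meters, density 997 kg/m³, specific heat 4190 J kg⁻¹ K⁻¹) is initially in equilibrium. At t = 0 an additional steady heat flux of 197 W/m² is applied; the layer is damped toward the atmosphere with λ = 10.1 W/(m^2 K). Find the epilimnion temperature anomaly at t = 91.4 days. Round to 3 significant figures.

18.2 K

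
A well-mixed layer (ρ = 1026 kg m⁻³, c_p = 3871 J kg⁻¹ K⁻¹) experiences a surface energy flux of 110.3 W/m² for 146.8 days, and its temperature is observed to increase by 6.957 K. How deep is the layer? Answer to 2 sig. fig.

51 m

Heat input Q = F Δt = 110.3 × 1.27×10^7 s = 1.40×10^9 J/m².
Required areal heat capacity C = Q / ΔT = 2.01×10^8 J/(m²·K).
Depth D = C / (ρ c_p) = 2.01×10^8 / (1026 × 3871) = 50.6 m.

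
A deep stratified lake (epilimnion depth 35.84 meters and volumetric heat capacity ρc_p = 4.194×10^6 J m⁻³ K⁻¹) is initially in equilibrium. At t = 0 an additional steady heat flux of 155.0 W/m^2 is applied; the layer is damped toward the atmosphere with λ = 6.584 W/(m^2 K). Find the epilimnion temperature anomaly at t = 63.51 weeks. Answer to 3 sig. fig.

Areal heat capacity C = ρc_p × D = 4.194×10^6 × 35.84 = 1.50×10^8 J/(m²·K).
τ = C / λ = 1.50×10^8 / 6.584 = 2.28×10^7 s.
Equilibrium anomaly ΔT_eq = F / λ = 155.0 / 6.584 = 23.5 K.
t = 63.51 weeks = 3.84×10^7 s, so t/τ = 1.68.
ΔT(t) = ΔT_eq (1 − e^(−t/τ)) = 23.5 × (1 − e^−1.68) = 19.2 K.

19.2 K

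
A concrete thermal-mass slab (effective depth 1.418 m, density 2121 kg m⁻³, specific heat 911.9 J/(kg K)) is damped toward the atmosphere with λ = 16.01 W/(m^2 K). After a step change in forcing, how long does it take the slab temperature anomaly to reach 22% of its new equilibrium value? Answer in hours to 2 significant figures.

12 hours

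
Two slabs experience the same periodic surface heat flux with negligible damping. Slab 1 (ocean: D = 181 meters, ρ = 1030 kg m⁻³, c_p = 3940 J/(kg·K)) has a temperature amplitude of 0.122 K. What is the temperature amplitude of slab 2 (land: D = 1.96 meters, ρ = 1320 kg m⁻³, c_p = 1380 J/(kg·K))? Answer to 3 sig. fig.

25.1 K

C_ocean = 7.35×10^8 J/(m²·K); C_land = 3.57×10^6 J/(m²·K).
A ∝ 1/C ⇒ A_land = A_ocean × C_ocean/C_land = 0.122 × 206 = 25.1 K.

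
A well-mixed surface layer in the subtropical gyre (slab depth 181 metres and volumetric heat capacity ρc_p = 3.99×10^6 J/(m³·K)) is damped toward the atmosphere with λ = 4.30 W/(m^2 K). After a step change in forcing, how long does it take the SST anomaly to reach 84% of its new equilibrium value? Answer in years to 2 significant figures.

Areal heat capacity C = ρc_p × D = 3.99×10^6 × 181 = 7.22×10^8 J/(m^2 K).
τ = C / λ = 7.22×10^8 / 4.30 = 1.68×10^8 s.
Fraction reached: 1 − e^(−t/τ) = 0.84 ⇒ t = −τ ln(1 − 0.84) = τ × 1.83.
t = 3.08×10^8 s = 9.75 years.

9.8 years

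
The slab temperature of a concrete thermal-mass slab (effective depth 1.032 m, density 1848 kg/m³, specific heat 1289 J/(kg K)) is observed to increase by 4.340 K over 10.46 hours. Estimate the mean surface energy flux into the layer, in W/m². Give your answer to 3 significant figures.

Areal heat capacity C = ρ c_p D = 1848 × 1289 × 1.032 = 2.46×10^6 J/(m²·K).
Required heat per unit area: Q = C ΔT = 2.46×10^6 × 4.340 = 1.07×10^7 J/m².
Flux F = Q / Δt = 1.07×10^7 / 37700 s = 283 W/m².

283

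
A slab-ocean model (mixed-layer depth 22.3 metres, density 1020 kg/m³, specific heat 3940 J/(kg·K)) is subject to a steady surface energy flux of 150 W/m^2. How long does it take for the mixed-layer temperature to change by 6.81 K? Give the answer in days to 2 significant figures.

47 days

Areal heat capacity C = ρ c_p D = 1020 × 3940 × 22.3 = 8.96×10^7 J/(m^2 K).
Time required: Δt = C ΔT / F = 8.96×10^7 × 6.81 / 150 = 4.07×10^6 s.
In days: 4.07×10^6 s / (86400 s/day) = 47.1 days.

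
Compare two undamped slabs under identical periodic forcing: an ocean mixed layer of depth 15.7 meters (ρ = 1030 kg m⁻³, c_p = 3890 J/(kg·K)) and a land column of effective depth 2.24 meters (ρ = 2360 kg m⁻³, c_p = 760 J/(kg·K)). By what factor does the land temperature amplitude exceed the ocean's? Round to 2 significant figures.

C_ocean = 1030 × 3890 × 15.7 = 6.29×10^7 J/(m²·K).
C_land = 2360 × 760 × 2.24 = 4.02×10^6 J/(m²·K).
Undamped amplitude ∝ 1/C, so A_land/A_ocean = C_ocean/C_land = 15.7.

16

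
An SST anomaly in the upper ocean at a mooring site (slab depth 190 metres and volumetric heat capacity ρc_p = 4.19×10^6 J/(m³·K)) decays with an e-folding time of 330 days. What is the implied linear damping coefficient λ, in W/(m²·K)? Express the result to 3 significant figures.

27.9

Areal heat capacity C = ρc_p × D = 4.19×10^6 × 190 = 7.96×10^8 J m⁻² K⁻¹.
τ = 330 days = 2.85×10^7 s.
λ = C / τ = 7.96×10^8 / 2.85×10^7 = 27.9 W/(m²·K).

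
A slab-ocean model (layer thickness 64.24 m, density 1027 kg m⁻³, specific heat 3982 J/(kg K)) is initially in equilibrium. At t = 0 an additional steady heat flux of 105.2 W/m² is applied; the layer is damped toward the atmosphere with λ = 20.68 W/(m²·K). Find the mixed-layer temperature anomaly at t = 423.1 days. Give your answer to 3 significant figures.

4.80 K

Areal heat capacity C = ρ c_p D = 1027 × 3982 × 64.24 = 2.63×10^8 J/(m²·K).
τ = C / λ = 2.63×10^8 / 20.68 = 1.27×10^7 s.
Equilibrium anomaly ΔT_eq = F / λ = 105.2 / 20.68 = 5.09 K.
t = 423.1 days = 3.66×10^7 s, so t/τ = 2.88.
ΔT(t) = ΔT_eq (1 − e^(−t/τ)) = 5.09 × (1 − e^−2.88) = 4.80 K.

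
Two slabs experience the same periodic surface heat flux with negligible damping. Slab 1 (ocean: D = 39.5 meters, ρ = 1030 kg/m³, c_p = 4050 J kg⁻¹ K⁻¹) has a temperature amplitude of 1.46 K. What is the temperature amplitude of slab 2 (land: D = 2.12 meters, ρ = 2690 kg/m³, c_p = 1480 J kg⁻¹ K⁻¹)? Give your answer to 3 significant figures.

28.5 K

C_ocean = 1.65×10^8 J/(m²·K); C_land = 8.44×10^6 J/(m²·K).
A ∝ 1/C ⇒ A_land = A_ocean × C_ocean/C_land = 1.46 × 19.5 = 28.5 K.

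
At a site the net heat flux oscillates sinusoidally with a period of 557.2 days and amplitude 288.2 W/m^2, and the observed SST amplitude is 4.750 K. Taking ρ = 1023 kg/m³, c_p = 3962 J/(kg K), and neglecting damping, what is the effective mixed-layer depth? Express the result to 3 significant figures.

ω = 2π / 4.81×10^7 s = 1.31×10^-7 s⁻¹.
Required C = F₀ / (A ω) = 288.2 / (4.750 × 1.31×10^-7) = 4.65×10^8 J/(m²·K).
D = C / (ρ c_p) = 4.65×10^8 / (1023 × 3962) = 115 m.

115 m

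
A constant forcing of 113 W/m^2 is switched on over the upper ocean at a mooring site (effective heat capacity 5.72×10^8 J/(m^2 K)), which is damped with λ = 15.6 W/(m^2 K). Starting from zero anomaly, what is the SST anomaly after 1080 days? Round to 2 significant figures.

Areal heat capacity C = 5.72×10^8 J/(m^2 K) (given).
τ = C / λ = 5.72×10^8 / 15.6 = 3.67×10^7 s.
Equilibrium anomaly ΔT_eq = F / λ = 113 / 15.6 = 7.24 K.
t = 1080 days = 9.33×10^7 s, so t/τ = 2.54.
ΔT(t) = ΔT_eq (1 − e^(−t/τ)) = 7.24 × (1 − e^−2.54) = 6.68 K.

6.7 K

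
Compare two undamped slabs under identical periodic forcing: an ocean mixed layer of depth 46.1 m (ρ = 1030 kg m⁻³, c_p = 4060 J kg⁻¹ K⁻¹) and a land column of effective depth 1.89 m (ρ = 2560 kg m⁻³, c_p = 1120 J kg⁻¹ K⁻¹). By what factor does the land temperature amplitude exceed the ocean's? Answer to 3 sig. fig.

35.6

C_ocean = 1030 × 4060 × 46.1 = 1.93×10^8 J/(m²·K).
C_land = 2560 × 1120 × 1.89 = 5.42×10^6 J/(m²·K).
Undamped amplitude ∝ 1/C, so A_land/A_ocean = C_ocean/C_land = 35.6.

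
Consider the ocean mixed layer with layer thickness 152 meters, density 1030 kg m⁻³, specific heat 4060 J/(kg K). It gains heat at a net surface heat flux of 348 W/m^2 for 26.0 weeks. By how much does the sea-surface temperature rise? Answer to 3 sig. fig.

Areal heat capacity C = ρ c_p D = 1030 × 4060 × 152 = 6.36×10^8 J m⁻² K⁻¹.
Net heat input Q = F Δt = 348 × (26.0 weeks × 6.048×10^5 s/week) = 5.47×10^9 J/m².
ΔT = Q / C = 5.47×10^9 / 6.36×10^8 = 8.61 K.

8.61 K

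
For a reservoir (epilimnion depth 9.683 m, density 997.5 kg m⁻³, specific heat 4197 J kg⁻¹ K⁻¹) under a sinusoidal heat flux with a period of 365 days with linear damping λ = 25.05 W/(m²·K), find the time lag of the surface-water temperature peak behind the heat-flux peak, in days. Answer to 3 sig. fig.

Areal heat capacity C = ρ c_p D = 997.5 × 4197 × 9.683 = 4.05×10^7 J/(m^2 K).
ω = 2π / 3.15×10^7 s = 1.99×10^-7 s⁻¹.
Phase lag φ = arctan(Cω/λ) = arctan(8.08/25.05) = 0.312 rad.
Time lag = φ / ω = 0.312 / 1.99×10^-7 = 1.57×10^6 s = 18.1 days.

18.1 days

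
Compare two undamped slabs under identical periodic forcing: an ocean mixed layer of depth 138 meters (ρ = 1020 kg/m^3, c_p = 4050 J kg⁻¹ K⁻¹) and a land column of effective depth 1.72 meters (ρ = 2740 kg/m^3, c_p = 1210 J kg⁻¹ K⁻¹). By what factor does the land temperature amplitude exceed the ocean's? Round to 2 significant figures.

100

C_ocean = 1020 × 4050 × 138 = 5.70×10^8 J/(m²·K).
C_land = 2740 × 1210 × 1.72 = 5.70×10^6 J/(m²·K).
Undamped amplitude ∝ 1/C, so A_land/A_ocean = C_ocean/C_land = 100.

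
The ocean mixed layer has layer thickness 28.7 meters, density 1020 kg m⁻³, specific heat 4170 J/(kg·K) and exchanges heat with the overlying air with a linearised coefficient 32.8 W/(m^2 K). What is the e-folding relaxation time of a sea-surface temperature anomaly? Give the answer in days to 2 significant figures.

Areal heat capacity C = ρ c_p D = 1020 × 4170 × 28.7 = 1.22×10^8 J m⁻² K⁻¹.
Relaxation time τ = C / λ = 1.22×10^8 / 32.8 = 3.72×10^6 s.
In days: 3.72×10^6 s / (86400 s/day) = 43.1 days.

43 days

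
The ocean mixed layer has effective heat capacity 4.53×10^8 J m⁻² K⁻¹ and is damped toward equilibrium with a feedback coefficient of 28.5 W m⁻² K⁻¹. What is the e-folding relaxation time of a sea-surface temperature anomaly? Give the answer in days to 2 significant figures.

180 days

Areal heat capacity C = 4.53×10^8 J m⁻² K⁻¹ (given).
Relaxation time τ = C / λ = 4.53×10^8 / 28.5 = 1.59×10^7 s.
In days: 1.59×10^7 s / (86400 s/day) = 184 days.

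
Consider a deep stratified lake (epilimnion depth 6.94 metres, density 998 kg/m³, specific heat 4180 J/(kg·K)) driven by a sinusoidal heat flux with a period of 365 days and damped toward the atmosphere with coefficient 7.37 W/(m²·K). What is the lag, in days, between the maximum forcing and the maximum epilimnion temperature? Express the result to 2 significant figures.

Areal heat capacity C = ρ c_p D = 998 × 4180 × 6.94 = 2.90×10^7 J m⁻² K⁻¹.
ω = 2π / 3.15×10^7 s = 1.99×10^-7 s⁻¹.
Phase lag φ = arctan(Cω/λ) = arctan(5.77/7.37) = 0.664 rad.
Time lag = φ / ω = 0.664 / 1.99×10^-7 = 3.33×10^6 s = 38.6 days.

39 days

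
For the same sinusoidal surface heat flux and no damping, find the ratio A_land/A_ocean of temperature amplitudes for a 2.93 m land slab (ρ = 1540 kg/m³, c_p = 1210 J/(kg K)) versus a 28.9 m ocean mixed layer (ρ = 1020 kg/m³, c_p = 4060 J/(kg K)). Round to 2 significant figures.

22

C_ocean = 1020 × 4060 × 28.9 = 1.20×10^8 J/(m²·K).
C_land = 1540 × 1210 × 2.93 = 5.46×10^6 J/(m²·K).
Undamped amplitude ∝ 1/C, so A_land/A_ocean = C_ocean/C_land = 21.9.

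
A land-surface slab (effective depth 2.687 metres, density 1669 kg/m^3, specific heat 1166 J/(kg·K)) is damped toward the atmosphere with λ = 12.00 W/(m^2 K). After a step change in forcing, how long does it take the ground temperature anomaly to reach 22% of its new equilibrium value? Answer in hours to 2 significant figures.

30 hours

Areal heat capacity C = ρ c_p D = 1669 × 1166 × 2.687 = 5.23×10^6 J/(m²·K).
τ = C / λ = 5.23×10^6 / 12.00 = 4.36×10^5 s.
Fraction reached: 1 − e^(−t/τ) = 0.22 ⇒ t = −τ ln(1 − 0.22) = τ × 0.248.
t = 1.08×10^5 s = 30.1 hours.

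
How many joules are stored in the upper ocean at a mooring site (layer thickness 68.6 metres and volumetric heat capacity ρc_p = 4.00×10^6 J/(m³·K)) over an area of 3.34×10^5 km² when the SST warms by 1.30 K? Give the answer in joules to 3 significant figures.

Areal heat capacity C = ρc_p × D = 4.00×10^6 × 68.6 = 2.74×10^8 J m⁻² K⁻¹.
Heat per unit area: q = C ΔT = 2.74×10^8 × 1.30 = 3.57×10^8 J/m².
Total heat: Q = q × A = 3.57×10^8 × (3.34×10^5 × 10⁶ m²) = 1.19×10^20 J.

1.19×10^20 J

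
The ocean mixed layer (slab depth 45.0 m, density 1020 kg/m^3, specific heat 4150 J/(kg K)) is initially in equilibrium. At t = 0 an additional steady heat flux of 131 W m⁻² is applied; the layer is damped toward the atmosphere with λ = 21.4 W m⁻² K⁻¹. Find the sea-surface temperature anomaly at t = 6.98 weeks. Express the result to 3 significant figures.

Areal heat capacity C = ρ c_p D = 1020 × 4150 × 45.0 = 1.90×10^8 J m⁻² K⁻¹.
τ = C / λ = 1.90×10^8 / 21.4 = 8.90×10^6 s.
Equilibrium anomaly ΔT_eq = F / λ = 131 / 21.4 = 6.12 K.
t = 6.98 weeks = 4.22×10^6 s, so t/τ = 0.474.
ΔT(t) = ΔT_eq (1 − e^(−t/τ)) = 6.12 × (1 − e^−0.474) = 2.31 K.

2.31 K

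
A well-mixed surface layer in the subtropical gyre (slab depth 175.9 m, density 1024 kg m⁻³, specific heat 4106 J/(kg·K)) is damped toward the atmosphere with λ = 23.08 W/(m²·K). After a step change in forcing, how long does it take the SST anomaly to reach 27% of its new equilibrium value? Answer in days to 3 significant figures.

117 days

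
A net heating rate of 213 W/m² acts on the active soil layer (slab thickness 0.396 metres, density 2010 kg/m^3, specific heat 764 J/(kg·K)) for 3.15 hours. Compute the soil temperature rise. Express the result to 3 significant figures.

3.97 K

Areal heat capacity C = ρ c_p D = 2010 × 764 × 0.396 = 6.08×10^5 J m⁻² K⁻¹.
Net heat input Q = F Δt = 213 × (3.15 hours × 3600 s/hour) = 2.42×10^6 J/m².
ΔT = Q / C = 2.42×10^6 / 6.08×10^5 = 3.97 K.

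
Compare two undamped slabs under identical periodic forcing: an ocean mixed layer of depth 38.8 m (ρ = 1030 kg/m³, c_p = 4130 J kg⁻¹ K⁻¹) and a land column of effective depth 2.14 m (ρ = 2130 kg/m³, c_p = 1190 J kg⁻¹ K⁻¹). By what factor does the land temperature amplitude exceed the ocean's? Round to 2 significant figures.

30

C_ocean = 1030 × 4130 × 38.8 = 1.65×10^8 J/(m²·K).
C_land = 2130 × 1190 × 2.14 = 5.42×10^6 J/(m²·K).
Undamped amplitude ∝ 1/C, so A_land/A_ocean = C_ocean/C_land = 30.4.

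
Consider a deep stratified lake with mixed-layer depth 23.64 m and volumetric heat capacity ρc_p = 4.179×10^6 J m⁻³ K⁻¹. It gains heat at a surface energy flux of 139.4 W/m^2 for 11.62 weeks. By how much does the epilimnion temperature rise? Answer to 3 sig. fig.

9.92 K

Areal heat capacity C = ρc_p × D = 4.179×10^6 × 23.64 = 9.88×10^7 J/(m²·K).
Net heat input Q = F Δt = 139.4 × (11.62 weeks × 6.048×10^5 s/week) = 9.80×10^8 J/m².
ΔT = Q / C = 9.80×10^8 / 9.88×10^7 = 9.92 K.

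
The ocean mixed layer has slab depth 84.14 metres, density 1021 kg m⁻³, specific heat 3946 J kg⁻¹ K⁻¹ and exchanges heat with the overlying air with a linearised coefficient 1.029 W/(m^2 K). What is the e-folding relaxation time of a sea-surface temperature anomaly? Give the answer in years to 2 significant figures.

10 years

Areal heat capacity C = ρ c_p D = 1021 × 3946 × 84.14 = 3.39×10^8 J/(m²·K).
Relaxation time τ = C / λ = 3.39×10^8 / 1.029 = 3.29×10^8 s.
In years: 3.29×10^8 s / (3.156×10^7 s/year) = 10.4 years.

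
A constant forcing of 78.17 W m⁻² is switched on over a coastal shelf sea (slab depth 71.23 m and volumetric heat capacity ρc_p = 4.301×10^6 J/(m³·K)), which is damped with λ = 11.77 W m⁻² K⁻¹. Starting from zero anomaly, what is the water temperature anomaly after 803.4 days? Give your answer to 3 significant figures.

Areal heat capacity C = ρc_p × D = 4.301×10^6 × 71.23 = 3.06×10^8 J m⁻² K⁻¹.
τ = C / λ = 3.06×10^8 / 11.77 = 2.60×10^7 s.
Equilibrium anomaly ΔT_eq = F / λ = 78.17 / 11.77 = 6.64 K.
t = 803.4 days = 6.94×10^7 s, so t/τ = 2.67.
ΔT(t) = ΔT_eq (1 − e^(−t/τ)) = 6.64 × (1 − e^−2.67) = 6.18 K.

6.18 K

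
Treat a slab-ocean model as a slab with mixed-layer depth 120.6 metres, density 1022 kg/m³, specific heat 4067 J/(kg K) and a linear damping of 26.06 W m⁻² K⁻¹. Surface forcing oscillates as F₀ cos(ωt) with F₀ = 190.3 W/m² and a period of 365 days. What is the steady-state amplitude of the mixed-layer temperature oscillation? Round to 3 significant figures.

Areal heat capacity C = ρ c_p D = 1022 × 4067 × 120.6 = 5.01×10^8 J m⁻² K⁻¹.
Angular frequency ω = 2π / T = 2π / 3.15×10^7 s = 1.99×10^-7 s⁻¹.
√((Cω)² + λ²) = √((99.9)² + 26.06²) = 103 W/(m²·K).
Amplitude A = F₀ / √((Cω)²+λ²) = 190.3 / 103 = 1.84 K.

1.84 K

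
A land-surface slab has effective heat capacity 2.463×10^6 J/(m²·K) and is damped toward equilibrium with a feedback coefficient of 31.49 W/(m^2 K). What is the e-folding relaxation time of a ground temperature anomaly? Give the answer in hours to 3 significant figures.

Areal heat capacity C = 2.463×10^6 J/(m²·K) (given).
Relaxation time τ = C / λ = 2.46×10^6 / 31.49 = 78200 s.
In hours: 78200 s / (3600 s/hour) = 21.7 hours.

21.7 hours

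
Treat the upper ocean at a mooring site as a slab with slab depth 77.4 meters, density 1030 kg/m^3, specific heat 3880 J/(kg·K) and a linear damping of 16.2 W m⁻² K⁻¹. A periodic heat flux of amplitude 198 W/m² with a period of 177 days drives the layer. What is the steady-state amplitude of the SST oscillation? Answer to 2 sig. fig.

1.5 K

Areal heat capacity C = ρ c_p D = 1030 × 3880 × 77.4 = 3.09×10^8 J/(m²·K).
Angular frequency ω = 2π / T = 2π / 1.53×10^7 s = 4.11×10^-7 s⁻¹.
√((Cω)² + λ²) = √((127)² + 16.2²) = 128 W/(m²·K).
Amplitude A = F₀ / √((Cω)²+λ²) = 198 / 128 = 1.55 K.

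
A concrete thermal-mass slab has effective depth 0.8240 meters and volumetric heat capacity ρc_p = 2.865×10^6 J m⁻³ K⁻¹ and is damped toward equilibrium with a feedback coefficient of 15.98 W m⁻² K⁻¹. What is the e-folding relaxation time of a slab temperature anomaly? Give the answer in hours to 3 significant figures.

41.0 hours

Areal heat capacity C = ρc_p × D = 2.865×10^6 × 0.8240 = 2.36×10^6 J m⁻² K⁻¹.
Relaxation time τ = C / λ = 2.36×10^6 / 15.98 = 1.48×10^5 s.
In hours: 1.48×10^5 s / (3600 s/hour) = 41.0 hours.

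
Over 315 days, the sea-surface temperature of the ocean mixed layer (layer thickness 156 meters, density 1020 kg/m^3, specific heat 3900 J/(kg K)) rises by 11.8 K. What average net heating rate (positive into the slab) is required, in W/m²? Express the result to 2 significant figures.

Areal heat capacity C = ρ c_p D = 1020 × 3900 × 156 = 6.21×10^8 J/(m²·K).
Required heat per unit area: Q = C ΔT = 6.21×10^8 × 11.8 = 7.32×10^9 J/m².
Flux F = Q / Δt = 7.32×10^9 / 2.72×10^7 s = 269 W/m².

270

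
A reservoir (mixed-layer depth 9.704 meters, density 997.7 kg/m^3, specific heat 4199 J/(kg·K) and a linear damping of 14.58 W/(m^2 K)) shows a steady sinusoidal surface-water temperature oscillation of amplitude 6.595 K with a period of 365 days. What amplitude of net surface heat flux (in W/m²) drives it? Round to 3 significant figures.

Areal heat capacity C = ρ c_p D = 997.7 × 4199 × 9.704 = 4.07×10^7 J m⁻² K⁻¹.
ω = 2π / 3.15×10^7 s = 1.99×10^-7 s⁻¹.
√((Cω)² + λ²) = √((8.10)² + 14.58²) = 16.7 W/(m²·K).
F₀ = A × √((Cω)²+λ²) = 6.595 × 16.7 = 110 W/m².

110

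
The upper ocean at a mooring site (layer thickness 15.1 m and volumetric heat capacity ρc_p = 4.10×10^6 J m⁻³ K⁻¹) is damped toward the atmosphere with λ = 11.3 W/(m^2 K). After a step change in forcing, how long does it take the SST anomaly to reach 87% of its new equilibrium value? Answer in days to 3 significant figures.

129 days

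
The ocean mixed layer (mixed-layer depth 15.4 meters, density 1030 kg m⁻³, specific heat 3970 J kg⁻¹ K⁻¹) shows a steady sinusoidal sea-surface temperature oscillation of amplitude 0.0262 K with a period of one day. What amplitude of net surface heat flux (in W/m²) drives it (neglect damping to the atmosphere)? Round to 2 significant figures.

120

Areal heat capacity C = ρ c_p D = 1030 × 3970 × 15.4 = 6.30×10^7 J m⁻² K⁻¹.
ω = 2π / 86400 s = 7.27×10^-5 s⁻¹.
Cω = 6.30×10^7 × 7.27×10^-5 = 4580 W/(m²·K).
F₀ = A × Cω = 0.0262 × 4580 = 120 W/m².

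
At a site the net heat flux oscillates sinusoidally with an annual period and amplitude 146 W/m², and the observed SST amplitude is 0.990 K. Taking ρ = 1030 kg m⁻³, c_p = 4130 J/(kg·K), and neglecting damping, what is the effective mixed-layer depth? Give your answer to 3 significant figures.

ω = 2π / 3.15×10^7 s = 1.99×10^-7 s⁻¹.
Required C = F₀ / (A ω) = 146 / (0.990 × 1.99×10^-7) = 7.40×10^8 J/(m²·K).
D = C / (ρ c_p) = 7.40×10^8 / (1030 × 4130) = 174 m.

174 m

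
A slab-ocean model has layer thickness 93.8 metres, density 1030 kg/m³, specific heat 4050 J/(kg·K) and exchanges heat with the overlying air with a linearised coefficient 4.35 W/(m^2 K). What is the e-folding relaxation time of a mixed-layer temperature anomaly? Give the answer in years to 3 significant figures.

2.85 years

Areal heat capacity C = ρ c_p D = 1030 × 4050 × 93.8 = 3.91×10^8 J/(m^2 K).
Relaxation time τ = C / λ = 3.91×10^8 / 4.35 = 9.00×10^7 s.
In years: 9.00×10^7 s / (3.156×10^7 s/year) = 2.85 years.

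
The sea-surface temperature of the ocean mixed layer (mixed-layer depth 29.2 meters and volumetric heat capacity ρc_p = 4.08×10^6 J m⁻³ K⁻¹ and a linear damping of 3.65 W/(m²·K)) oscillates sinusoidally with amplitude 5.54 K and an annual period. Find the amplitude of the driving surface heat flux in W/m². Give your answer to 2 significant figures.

Areal heat capacity C = ρc_p × D = 4.08×10^6 × 29.2 = 1.19×10^8 J/(m²·K).
ω = 2π / 3.15×10^7 s = 1.99×10^-7 s⁻¹.
√((Cω)² + λ²) = √((23.7)² + 3.65²) = 24.0 W/(m²·K).
F₀ = A × √((Cω)²+λ²) = 5.54 × 24.0 = 133 W/m².

130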